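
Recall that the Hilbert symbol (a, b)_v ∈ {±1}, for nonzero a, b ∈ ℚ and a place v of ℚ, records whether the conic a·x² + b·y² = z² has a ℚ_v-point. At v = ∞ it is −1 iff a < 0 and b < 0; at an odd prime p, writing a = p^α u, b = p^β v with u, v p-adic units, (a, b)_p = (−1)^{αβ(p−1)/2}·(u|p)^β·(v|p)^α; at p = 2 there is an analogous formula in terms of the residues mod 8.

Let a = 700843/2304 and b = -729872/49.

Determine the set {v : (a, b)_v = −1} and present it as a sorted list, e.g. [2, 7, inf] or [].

[2, 11, 13, 29]

Mod squares: a ≡ 4147, b ≡ -377. Check v ∈ {∞, 2, 3, 7, 11, 13, 29}.
v=7: a=7^0·(≡3), b=7^-2·(≡4) mod 7; (3|7)=-1, (4|7)=+1; (−1)^{0·-2·3}·(-1)^-2·(+1)^0 = +1.
v=11: a=11^1·(≡9), b=11^2·(≡8) mod 11; (9|11)=+1, (8|11)=-1; (−1)^{1·2·5}·(+1)^2·(-1)^1 = -1.
v=2: v_2(a)=-8, v_2(b)=4; units ≡ 3, 7 (mod 8); ε·ε+αω+βω = 1·1+-8·0+4·1 ≡ 1  ⇒  (a,b)_2 = -1.
v=29: a=29^1·(≡3), b=29^1·(≡6) mod 29; (3|29)=-1, (6|29)=+1; (−1)^{1·1·14}·(-1)^1·(+1)^1 = -1.
v=13: a=13^3·(≡11), b=13^1·(≡12) mod 13; (11|13)=-1, (12|13)=+1; (−1)^{3·1·6}·(-1)^1·(+1)^3 = -1.
v=3: a=3^-2·(≡1), b=3^0·(≡1) mod 3; (1|3)=+1, (1|3)=+1; (−1)^{-2·0·1}·(+1)^0·(+1)^-2 = +1.
v=∞: 4147 > 0 and -377 < 0  ⇒  (a,b)_∞ = +1.
(4147, -377 / ℚ) ramifies at {2, 11, 13, 29}: a division algebra.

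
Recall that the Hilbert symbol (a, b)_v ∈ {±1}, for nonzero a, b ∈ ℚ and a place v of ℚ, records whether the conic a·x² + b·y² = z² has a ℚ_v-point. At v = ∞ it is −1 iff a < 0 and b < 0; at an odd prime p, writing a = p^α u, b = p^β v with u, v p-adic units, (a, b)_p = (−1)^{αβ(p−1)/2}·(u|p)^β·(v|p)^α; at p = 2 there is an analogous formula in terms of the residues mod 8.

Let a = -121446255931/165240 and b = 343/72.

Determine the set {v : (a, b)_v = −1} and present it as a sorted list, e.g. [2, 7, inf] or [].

[3, 7, 17, 23]

(a, b) ≡ (-903210, 14) mod (ℚ^×)²; places V = {2, 3, 5, 7, 11, 13, 17, 23, ∞}.
(a,b)_5: α=-1, u≡3; β=0, v≡4 (mod 5); (3|5)=-1, (4|5)=+1; sign (−1)^0·-1^0·+1^-1 = +1.
(a,b)_3: α=-5, u≡1; β=-2, v≡2 (mod 3); (1|3)=+1, (2|3)=-1; sign (−1)^0·+1^-2·-1^-5 = -1.
(a,b)_7: α=5, u≡4; β=3, v≡4 (mod 7); (4|7)=+1, (4|7)=+1; sign (−1)^1·+1^3·+1^5 = -1.
(a,b)_17: α=-1, u≡3; β=0, v≡5 (mod 17); (3|17)=-1, (5|17)=-1; sign (−1)^0·-1^0·-1^-1 = -1.
(a,b)_11: α=1, u≡3; β=0, v≡4 (mod 11); (3|11)=+1, (4|11)=+1; sign (−1)^0·+1^0·+1^1 = +1.
(a,b)_13: α=4, u≡9; β=0, v≡10 (mod 13); (9|13)=+1, (10|13)=+1; sign (−1)^0·+1^0·+1^4 = +1.
(a,b)_23: α=1, u≡22; β=0, v≡7 (mod 23); (22|23)=-1, (7|23)=-1; sign (−1)^0·-1^0·-1^1 = -1.
(a,b)_∞: sgn(-903210)=−, sgn(14)=+, so +1.
(a,b)_2: α=-3, β=-3; u≡3, v≡7 (mod 8); ε(u)ε(v)=1·1, αω(v)=-3·0, βω(u)=-3·1; sum ≡ 0  ⇒  +1.
Ram(-903210, 14) = {3, 7, 17, 23}; no ℚ_3-point on the conic.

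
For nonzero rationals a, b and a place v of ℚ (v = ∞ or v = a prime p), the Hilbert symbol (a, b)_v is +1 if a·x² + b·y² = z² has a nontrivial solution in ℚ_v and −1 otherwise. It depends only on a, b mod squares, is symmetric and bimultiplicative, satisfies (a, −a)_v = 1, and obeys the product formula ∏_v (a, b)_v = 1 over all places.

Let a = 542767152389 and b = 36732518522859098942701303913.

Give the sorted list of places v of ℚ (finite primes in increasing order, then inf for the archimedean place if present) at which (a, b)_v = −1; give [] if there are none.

[11, 37]

Mod squares: a ≡ 226058789, b ≡ 6109697. Check v ∈ {∞, 2, 7, 11, 19, 23, 31, 37, 41}.
v=∞: 226058789 > 0 and 6109697 > 0  ⇒  (a,b)_∞ = +1.
v=23: a=23^1·(≡17), b=23^3·(≡6) mod 23; (17|23)=-1, (6|23)=+1; (−1)^{1·3·11}·(-1)^3·(+1)^1 = +1.
v=19: a=19^1·(≡8), b=19^3·(≡1) mod 19; (8|19)=-1, (1|19)=+1; (−1)^{1·3·9}·(-1)^3·(+1)^1 = +1.
v=7: a=7^4·(≡5), b=7^6·(≡3) mod 7; (5|7)=-1, (3|7)=-1; (−1)^{4·6·3}·(-1)^6·(-1)^4 = +1.
v=11: a=11^1·(≡4), b=11^3·(≡4) mod 11; (4|11)=+1, (4|11)=+1; (−1)^{1·3·5}·(+1)^3·(+1)^1 = -1.
v=41: a=41^1·(≡16), b=41^3·(≡39) mod 41; (16|41)=+1, (39|41)=+1; (−1)^{1·3·20}·(+1)^3·(+1)^1 = +1.
v=37: a=37^1·(≡8), b=37^2·(≡14) mod 37; (8|37)=-1, (14|37)=-1; (−1)^{1·2·18}·(-1)^2·(-1)^1 = -1.
v=2: v_2(a)=0, v_2(b)=0; units ≡ 5, 1 (mod 8); ε·ε+αω+βω = 0·0+0·0+0·1 ≡ 0  ⇒  (a,b)_2 = +1.
v=31: a=31^1·(≡6), b=31^3·(≡9) mod 31; (6|31)=-1, (9|31)=+1; (−1)^{1·3·15}·(-1)^3·(+1)^1 = +1.
Ram(226058789, 6109697) = {11, 37}; no ℚ_11-point on the conic.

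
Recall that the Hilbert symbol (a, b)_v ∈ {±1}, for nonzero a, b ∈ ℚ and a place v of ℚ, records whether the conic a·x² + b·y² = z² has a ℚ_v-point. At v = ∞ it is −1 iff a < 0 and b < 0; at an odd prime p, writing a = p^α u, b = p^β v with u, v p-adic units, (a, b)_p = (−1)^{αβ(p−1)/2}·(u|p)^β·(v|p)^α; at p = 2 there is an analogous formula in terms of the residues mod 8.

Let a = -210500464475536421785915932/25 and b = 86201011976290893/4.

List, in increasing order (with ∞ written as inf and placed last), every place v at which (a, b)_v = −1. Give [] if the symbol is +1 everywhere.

Mod squares: a ≡ -1054527, b ≡ 957. Check v ∈ {∞, 2, 3, 5, 7, 11, 17, 23, 29, 31}.
v=5: a=5^-2·(≡3), b=5^0·(≡2) mod 5; (3|5)=-1, (2|5)=-1; (−1)^{-2·0·2}·(-1)^0·(-1)^-2 = +1.
v=11: a=11^2·(≡8), b=11^1·(≡10) mod 11; (8|11)=-1, (10|11)=-1; (−1)^{2·1·5}·(-1)^1·(-1)^2 = -1.
v=31: a=31^3·(≡17), b=31^2·(≡22) mod 31; (17|31)=-1, (22|31)=-1; (−1)^{3·2·15}·(-1)^2·(-1)^3 = -1.
v=3: a=3^5·(≡1), b=3^7·(≡1) mod 3; (1|3)=+1, (1|3)=+1; (−1)^{5·7·1}·(+1)^7·(+1)^5 = -1.
v=29: a=29^5·(≡2), b=29^3·(≡4) mod 29; (2|29)=-1, (4|29)=+1; (−1)^{5·3·14}·(-1)^3·(+1)^5 = -1.
v=17: a=17^3·(≡4), b=17^2·(≡14) mod 17; (4|17)=+1, (14|17)=-1; (−1)^{3·2·8}·(+1)^2·(-1)^3 = -1.
v=2: v_2(a)=2, v_2(b)=-2; units ≡ 1, 5 (mod 8); ε·ε+αω+βω = 0·0+2·1+-2·0 ≡ 0  ⇒  (a,b)_2 = +1.
v=7: a=7^2·(≡4), b=7^0·(≡6) mod 7; (4|7)=+1, (6|7)=-1; (−1)^{2·0·3}·(+1)^0·(-1)^2 = +1.
v=∞: -1054527 < 0 and 957 > 0  ⇒  (a,b)_∞ = +1.
v=23: a=23^3·(≡13), b=23^2·(≡14) mod 23; (13|23)=+1, (14|23)=-1; (−1)^{3·2·11}·(+1)^2·(-1)^3 = -1.
|Ram(-1054527, 957)| = 6, even; anisotropic at {3, 11, 17, 23, 29, 31}.

[3, 11, 17, 23, 29, 31]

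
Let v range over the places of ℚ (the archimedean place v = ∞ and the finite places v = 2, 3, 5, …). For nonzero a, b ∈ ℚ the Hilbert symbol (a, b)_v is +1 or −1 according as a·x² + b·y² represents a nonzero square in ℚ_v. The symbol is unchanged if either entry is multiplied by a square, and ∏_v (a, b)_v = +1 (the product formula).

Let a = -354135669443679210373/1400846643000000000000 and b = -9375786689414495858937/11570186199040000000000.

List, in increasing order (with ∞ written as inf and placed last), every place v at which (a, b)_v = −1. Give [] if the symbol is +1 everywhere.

[23, inf]

(a, b) ≡ (-39, -897) mod (ℚ^×)²; places V = {2, 3, 5, 7, 11, 13, 17, 19, 23, ∞}.
(a,b)_13: α=3, u≡12; β=1, v≡1 (mod 13); (12|13)=+1, (1|13)=+1; sign (−1)^0·+1^1·+1^3 = +1.
(a,b)_11: α=2, u≡1; β=2, v≡5 (mod 11); (1|11)=+1, (5|11)=+1; sign (−1)^0·+1^2·+1^2 = +1.
(a,b)_2: α=-12, β=-22; u≡1, v≡7 (mod 8); ε(u)ε(v)=0·1, αω(v)=-12·0, βω(u)=-22·0; sum ≡ 0  ⇒  +1.
(a,b)_5: α=-12, u≡4; β=-10, v≡3 (mod 5); (4|5)=+1, (3|5)=-1; sign (−1)^0·+1^-10·-1^-12 = +1.
(a,b)_17: α=8, u≡7; β=10, v≡16 (mod 17); (7|17)=-1, (16|17)=+1; sign (−1)^0·-1^10·+1^8 = +1.
(a,b)_19: α=2, u≡3; β=0, v≡8 (mod 19); (3|19)=-1, (8|19)=-1; sign (−1)^0·-1^0·-1^2 = +1.
(a,b)_∞: sgn(-39)=−, sgn(-897)=−, so -1.
(a,b)_7: α=-8, u≡3; β=-10, v≡3 (mod 7); (3|7)=-1, (3|7)=-1; sign (−1)^0·-1^-10·-1^-8 = +1.
(a,b)_23: α=2, u≡14; β=3, v≡19 (mod 23); (14|23)=-1, (19|23)=-1; sign (−1)^0·-1^3·-1^2 = -1.
(a,b)_3: α=-5, u≡2; β=5, v≡1 (mod 3); (2|3)=-1, (1|3)=+1; sign (−1)^1·-1^5·+1^-5 = +1.
Ram(-39, -897) = {23, ∞}; no ℚ_23-point on the conic.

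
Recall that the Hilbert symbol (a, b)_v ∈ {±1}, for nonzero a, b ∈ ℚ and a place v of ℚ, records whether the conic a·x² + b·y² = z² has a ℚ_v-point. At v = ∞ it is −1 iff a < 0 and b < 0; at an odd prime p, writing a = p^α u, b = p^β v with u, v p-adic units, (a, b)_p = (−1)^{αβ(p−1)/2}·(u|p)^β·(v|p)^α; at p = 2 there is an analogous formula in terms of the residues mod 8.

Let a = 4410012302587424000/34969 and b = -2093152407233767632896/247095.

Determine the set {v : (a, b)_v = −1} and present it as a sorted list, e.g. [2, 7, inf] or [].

[5, 23]

Mod squares: a ≡ 2635685, b ≡ -6196945. Check v ∈ {∞, 2, 3, 5, 11, 13, 17, 19, 23, 37, 41, 43}.
v=11: a=11^-2·(≡2), b=11^2·(≡4) mod 11; (2|11)=-1, (4|11)=+1; (−1)^{-2·2·5}·(-1)^2·(+1)^-2 = +1.
v=37: a=37^2·(≡30), b=37^3·(≡32) mod 37; (30|37)=+1, (32|37)=-1; (−1)^{2·3·18}·(+1)^3·(-1)^2 = +1.
v=13: a=13^1·(≡4), b=13^2·(≡10) mod 13; (4|13)=+1, (10|13)=+1; (−1)^{1·2·6}·(+1)^2·(+1)^1 = +1.
v=2: v_2(a)=8, v_2(b)=12; units ≡ 5, 7 (mod 8); ε·ε+αω+βω = 0·1+8·0+12·1 ≡ 0  ⇒  (a,b)_2 = +1.
v=19: a=19^2·(≡5), b=19^-1·(≡8) mod 19; (5|19)=+1, (8|19)=-1; (−1)^{2·-1·9}·(+1)^-1·(-1)^2 = +1.
v=43: a=43^1·(≡29), b=43^1·(≡35) mod 43; (29|43)=-1, (35|43)=+1; (−1)^{1·1·21}·(-1)^1·(+1)^1 = +1.
v=23: a=23^3·(≡2), b=23^4·(≡22) mod 23; (2|23)=+1, (22|23)=-1; (−1)^{3·4·11}·(+1)^4·(-1)^3 = -1.
v=17: a=17^-2·(≡12), b=17^-2·(≡12) mod 17; (12|17)=-1, (12|17)=-1; (−1)^{-2·-2·8}·(-1)^-2·(-1)^-2 = +1.
v=3: a=3^0·(≡2), b=3^-2·(≡2) mod 3; (2|3)=-1, (2|3)=-1; (−1)^{0·-2·1}·(-1)^-2·(-1)^0 = +1.
v=5: a=5^3·(≡3), b=5^-1·(≡1) mod 5; (3|5)=-1, (1|5)=+1; (−1)^{3·-1·2}·(-1)^-1·(+1)^3 = -1.
v=41: a=41^1·(≡19), b=41^1·(≡34) mod 41; (19|41)=-1, (34|41)=-1; (−1)^{1·1·20}·(-1)^1·(-1)^1 = +1.
v=∞: 2635685 > 0 and -6196945 < 0  ⇒  (a,b)_∞ = +1.
|Ram(2635685, -6196945)| = 2, even; anisotropic at {5, 23}.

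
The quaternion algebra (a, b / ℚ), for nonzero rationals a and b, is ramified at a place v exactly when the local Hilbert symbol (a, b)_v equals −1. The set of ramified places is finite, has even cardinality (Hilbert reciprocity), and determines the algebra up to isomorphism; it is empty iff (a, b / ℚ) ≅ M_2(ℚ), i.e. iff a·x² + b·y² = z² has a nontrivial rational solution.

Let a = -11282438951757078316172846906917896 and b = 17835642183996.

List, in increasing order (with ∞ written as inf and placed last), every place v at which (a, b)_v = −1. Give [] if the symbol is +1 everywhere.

(a, b) ≡ (-263074, 15351) mod (ℚ^×)²; places V = {2, 3, 7, 11, 13, 17, 19, 23, 43, ∞}.
(a,b)_7: α=3, u≡1; β=1, v≡4 (mod 7); (1|7)=+1, (4|7)=+1; sign (−1)^1·+1^1·+1^3 = -1.
(a,b)_3: α=2, u≡2; β=3, v≡2 (mod 3); (2|3)=-1, (2|3)=-1; sign (−1)^0·-1^3·-1^2 = -1.
(a,b)_13: α=4, u≡8; β=2, v≡7 (mod 13); (8|13)=-1, (7|13)=-1; sign (−1)^0·-1^2·-1^4 = +1.
(a,b)_43: α=3, u≡36; β=1, v≡4 (mod 43); (36|43)=+1, (4|43)=+1; sign (−1)^1·+1^1·+1^3 = -1.
(a,b)_11: α=2, u≡8; β=0, v≡10 (mod 11); (8|11)=-1, (10|11)=-1; sign (−1)^0·-1^0·-1^2 = +1.
(a,b)_2: α=3, β=2; u≡7, v≡7 (mod 8); ε(u)ε(v)=1·1, αω(v)=3·0, βω(u)=2·0; sum ≡ 1  ⇒  -1.
(a,b)_19: α=7, u≡5; β=2, v≡12 (mod 19); (5|19)=+1, (12|19)=-1; sign (−1)^0·+1^2·-1^7 = -1.
(a,b)_23: α=5, u≡8; β=2, v≡11 (mod 23); (8|23)=+1, (11|23)=-1; sign (−1)^0·+1^2·-1^5 = -1.
(a,b)_17: α=2, u≡15; β=1, v≡2 (mod 17); (15|17)=+1, (2|17)=+1; sign (−1)^0·+1^1·+1^2 = +1.
(a,b)_∞: sgn(-263074)=−, sgn(15351)=+, so +1.
(-263074, 15351 / ℚ) ramifies at {2, 3, 7, 19, 23, 43}: a division algebra.

[2, 3, 7, 19, 23, 43]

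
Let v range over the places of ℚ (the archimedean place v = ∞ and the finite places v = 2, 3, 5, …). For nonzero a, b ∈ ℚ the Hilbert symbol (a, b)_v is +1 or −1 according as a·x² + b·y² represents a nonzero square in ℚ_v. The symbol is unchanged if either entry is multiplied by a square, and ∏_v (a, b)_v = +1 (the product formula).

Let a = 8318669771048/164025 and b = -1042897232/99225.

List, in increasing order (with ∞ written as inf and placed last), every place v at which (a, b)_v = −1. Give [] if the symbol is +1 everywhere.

[2, 17, 43, 53]

(a, b) ≡ (3115658, -180557) mod (ℚ^×)²; places V = {2, 3, 5, 7, 13, 17, 19, 43, 53, ∞}.
(a,b)_7: α=1, u≡5; β=-2, v≡4 (mod 7); (5|7)=-1, (4|7)=+1; sign (−1)^0·-1^-2·+1^1 = +1.
(a,b)_5: α=-2, u≡3; β=-2, v≡2 (mod 5); (3|5)=-1, (2|5)=-1; sign (−1)^0·-1^-2·-1^-2 = +1.
(a,b)_17: α=1, u≡10; β=1, v≡4 (mod 17); (10|17)=-1, (4|17)=+1; sign (−1)^0·-1^1·+1^1 = -1.
(a,b)_3: α=-8, u≡2; β=-4, v≡1 (mod 3); (2|3)=-1, (1|3)=+1; sign (−1)^0·-1^-4·+1^-8 = +1.
(a,b)_∞: sgn(3115658)=+, sgn(-180557)=−, so +1.
(a,b)_43: α=2, u≡2; β=1, v≡41 (mod 43); (2|43)=-1, (41|43)=+1; sign (−1)^0·-1^1·+1^2 = -1.
(a,b)_13: α=1, u≡5; β=1, v≡5 (mod 13); (5|13)=-1, (5|13)=-1; sign (−1)^0·-1^1·-1^1 = +1.
(a,b)_2: α=3, β=4; u≡5, v≡3 (mod 8); ε(u)ε(v)=0·1, αω(v)=3·1, βω(u)=4·1; sum ≡ 1  ⇒  -1.
(a,b)_19: α=3, u≡8; β=3, v≡4 (mod 19); (8|19)=-1, (4|19)=+1; sign (−1)^1·-1^3·+1^3 = +1.
(a,b)_53: α=1, u≡49; β=0, v≡22 (mod 53); (49|53)=+1, (22|53)=-1; sign (−1)^0·+1^0·-1^1 = -1.
Ram(3115658, -180557) = {2, 17, 43, 53}; no ℚ_2-point on the conic.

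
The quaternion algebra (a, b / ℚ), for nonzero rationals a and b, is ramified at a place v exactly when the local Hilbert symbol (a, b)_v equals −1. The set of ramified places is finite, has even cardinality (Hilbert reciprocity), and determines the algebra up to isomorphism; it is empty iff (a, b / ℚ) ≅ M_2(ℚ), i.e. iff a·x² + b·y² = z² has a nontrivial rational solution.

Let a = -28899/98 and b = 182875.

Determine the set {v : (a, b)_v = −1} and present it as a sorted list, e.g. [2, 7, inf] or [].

[2, 5, 11, 19]

(a, b) ≡ (-38, 7315) mod (ℚ^×)²; places V = {2, 3, 5, 7, 11, 13, 19, ∞}.
(a,b)_11: α=0, u≡2; β=1, v≡4 (mod 11); (2|11)=-1, (4|11)=+1; sign (−1)^0·-1^1·+1^0 = -1.
(a,b)_∞: sgn(-38)=−, sgn(7315)=+, so +1.
(a,b)_2: α=-1, β=0; u≡5, v≡3 (mod 8); ε(u)ε(v)=0·1, αω(v)=-1·1, βω(u)=0·1; sum ≡ 1  ⇒  -1.
(a,b)_7: α=-2, u≡2; β=1, v≡1 (mod 7); (2|7)=+1, (1|7)=+1; sign (−1)^0·+1^1·+1^-2 = +1.
(a,b)_19: α=1, u≡6; β=1, v≡11 (mod 19); (6|19)=+1, (11|19)=+1; sign (−1)^1·+1^1·+1^1 = -1.
(a,b)_3: α=2, u≡1; β=0, v≡1 (mod 3); (1|3)=+1, (1|3)=+1; sign (−1)^0·+1^0·+1^2 = +1.
(a,b)_5: α=0, u≡2; β=3, v≡3 (mod 5); (2|5)=-1, (3|5)=-1; sign (−1)^0·-1^3·-1^0 = -1.
(a,b)_13: α=2, u≡9; β=0, v≡4 (mod 13); (9|13)=+1, (4|13)=+1; sign (−1)^0·+1^0·+1^2 = +1.
Ram(-38, 7315) = {2, 5, 11, 19}; no ℚ_2-point on the conic.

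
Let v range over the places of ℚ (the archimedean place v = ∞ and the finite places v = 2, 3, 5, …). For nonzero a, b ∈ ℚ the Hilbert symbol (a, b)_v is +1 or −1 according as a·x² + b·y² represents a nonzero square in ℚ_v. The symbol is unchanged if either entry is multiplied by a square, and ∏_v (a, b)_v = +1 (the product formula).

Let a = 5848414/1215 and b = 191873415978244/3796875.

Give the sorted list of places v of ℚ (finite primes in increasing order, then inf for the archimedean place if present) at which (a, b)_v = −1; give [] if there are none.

(a, b) ≡ (4290, 3) mod (ℚ^×)²; places V = {2, 3, 5, 7, 11, 13, 17, 37, ∞}.
(a,b)_11: α=3, u≡1; β=4, v≡9 (mod 11); (1|11)=+1, (9|11)=+1; sign (−1)^0·+1^4·+1^3 = +1.
(a,b)_17: α=0, u≡5; β=2, v≡5 (mod 17); (5|17)=-1, (5|17)=-1; sign (−1)^0·-1^2·-1^0 = +1.
(a,b)_2: α=1, β=2; u≡1, v≡3 (mod 8); ε(u)ε(v)=0·1, αω(v)=1·1, βω(u)=2·0; sum ≡ 1  ⇒  -1.
(a,b)_13: α=3, u≡6; β=2, v≡9 (mod 13); (6|13)=-1, (9|13)=+1; sign (−1)^0·-1^2·+1^3 = +1.
(a,b)_∞: sgn(4290)=+, sgn(3)=+, so +1.
(a,b)_7: α=0, u≡3; β=2, v≡6 (mod 7); (3|7)=-1, (6|7)=-1; sign (−1)^0·-1^2·-1^0 = +1.
(a,b)_37: α=0, u≡17; β=2, v≡3 (mod 37); (17|37)=-1, (3|37)=+1; sign (−1)^0·-1^2·+1^0 = +1.
(a,b)_5: α=-1, u≡3; β=-6, v≡3 (mod 5); (3|5)=-1, (3|5)=-1; sign (−1)^0·-1^-6·-1^-1 = -1.
(a,b)_3: α=-5, u≡2; β=-5, v≡1 (mod 3); (2|3)=-1, (1|3)=+1; sign (−1)^1·-1^-5·+1^-5 = +1.
|Ram(4290, 3)| = 2, even; anisotropic at {2, 5}.

[2, 5]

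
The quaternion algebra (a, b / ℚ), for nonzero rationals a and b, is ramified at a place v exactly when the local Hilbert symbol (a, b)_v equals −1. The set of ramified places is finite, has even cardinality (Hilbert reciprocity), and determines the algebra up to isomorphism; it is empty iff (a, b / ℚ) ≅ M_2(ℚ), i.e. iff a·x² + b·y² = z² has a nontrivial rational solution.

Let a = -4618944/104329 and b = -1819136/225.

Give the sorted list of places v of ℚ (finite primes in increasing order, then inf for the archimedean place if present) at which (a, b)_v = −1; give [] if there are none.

[2, 17, 19, inf]

(a, b) ≡ (-11, -7106) mod (ℚ^×)²; places V = {2, 3, 5, 11, 17, 19, ∞}.
(a,b)_11: α=1, u≡2; β=1, v≡4 (mod 11); (2|11)=-1, (4|11)=+1; sign (−1)^1·-1^1·+1^1 = +1.
(a,b)_2: α=6, β=9; u≡5, v≡7 (mod 8); ε(u)ε(v)=0·1, αω(v)=6·0, βω(u)=9·1; sum ≡ 1  ⇒  -1.
(a,b)_3: α=8, u≡1; β=-2, v≡1 (mod 3); (1|3)=+1, (1|3)=+1; sign (−1)^0·+1^-2·+1^8 = +1.
(a,b)_19: α=-2, u≡8; β=1, v≡1 (mod 19); (8|19)=-1, (1|19)=+1; sign (−1)^0·-1^1·+1^-2 = -1.
(a,b)_17: α=-2, u≡6; β=1, v≡6 (mod 17); (6|17)=-1, (6|17)=-1; sign (−1)^0·-1^1·-1^-2 = -1.
(a,b)_5: α=0, u≡4; β=-2, v≡1 (mod 5); (4|5)=+1, (1|5)=+1; sign (−1)^0·+1^-2·+1^0 = +1.
(a,b)_∞: sgn(-11)=−, sgn(-7106)=−, so -1.
(-11, -7106 / ℚ) ramifies at {2, 17, 19, ∞}: a division algebra.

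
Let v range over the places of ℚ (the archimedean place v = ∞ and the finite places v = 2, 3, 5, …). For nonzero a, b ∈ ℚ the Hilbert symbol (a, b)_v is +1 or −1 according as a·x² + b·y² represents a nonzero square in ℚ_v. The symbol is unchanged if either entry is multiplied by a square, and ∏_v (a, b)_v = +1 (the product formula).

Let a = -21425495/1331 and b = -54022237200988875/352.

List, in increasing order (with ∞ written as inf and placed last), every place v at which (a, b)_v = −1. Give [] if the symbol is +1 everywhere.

[3, 5, 13, inf]

Mod squares: a ≡ -5005, b ≡ -690690. Check v ∈ {∞, 2, 3, 5, 7, 11, 13, 23, 31}.
v=2: v_2(a)=0, v_2(b)=-5; units ≡ 3, 7 (mod 8); ε·ε+αω+βω = 1·1+0·0+-5·1 ≡ 0  ⇒  (a,b)_2 = +1.
v=5: a=5^1·(≡1), b=5^3·(≡2) mod 5; (1|5)=+1, (2|5)=-1; (−1)^{1·3·2}·(+1)^3·(-1)^1 = -1.
v=11: a=11^-3·(≡8), b=11^-1·(≡5) mod 11; (8|11)=-1, (5|11)=+1; (−1)^{-3·-1·5}·(-1)^-1·(+1)^-3 = +1.
v=7: a=7^3·(≡3), b=7^3·(≡4) mod 7; (3|7)=-1, (4|7)=+1; (−1)^{3·3·3}·(-1)^3·(+1)^3 = +1.
v=∞: -5005 < 0 and -690690 < 0  ⇒  (a,b)_∞ = -1.
v=31: a=31^2·(≡3), b=31^4·(≡12) mod 31; (3|31)=-1, (12|31)=-1; (−1)^{2·4·15}·(-1)^4·(-1)^2 = +1.
v=13: a=13^1·(≡5), b=13^3·(≡3) mod 13; (5|13)=-1, (3|13)=+1; (−1)^{1·3·6}·(-1)^3·(+1)^1 = -1.
v=23: a=23^0·(≡2), b=23^1·(≡18) mod 23; (2|23)=+1, (18|23)=+1; (−1)^{0·1·11}·(+1)^1·(+1)^0 = +1.
v=3: a=3^0·(≡2), b=3^3·(≡2) mod 3; (2|3)=-1, (2|3)=-1; (−1)^{0·3·1}·(-1)^3·(-1)^0 = -1.
(-5005, -690690 / ℚ) ramifies at {3, 5, 13, ∞}: a division algebra.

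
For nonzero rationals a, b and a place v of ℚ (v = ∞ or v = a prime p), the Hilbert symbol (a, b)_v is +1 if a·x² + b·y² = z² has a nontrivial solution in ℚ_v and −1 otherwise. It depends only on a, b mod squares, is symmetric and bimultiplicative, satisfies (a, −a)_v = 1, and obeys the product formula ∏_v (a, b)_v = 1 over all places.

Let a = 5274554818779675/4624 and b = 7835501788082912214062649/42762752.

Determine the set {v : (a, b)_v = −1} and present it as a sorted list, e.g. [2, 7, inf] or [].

Mod squares: a ≡ 667, b ≡ 11362. Check v ∈ {∞, 2, 3, 5, 11, 13, 17, 19, 23, 29}.
v=13: a=13^2·(≡1), b=13^3·(≡9) mod 13; (1|13)=+1, (9|13)=+1; (−1)^{2·3·6}·(+1)^3·(+1)^2 = +1.
v=23: a=23^3·(≡8), b=23^5·(≡14) mod 23; (8|23)=+1, (14|23)=-1; (−1)^{3·5·11}·(+1)^5·(-1)^3 = +1.
v=5: a=5^2·(≡3), b=5^0·(≡2) mod 5; (3|5)=-1, (2|5)=-1; (−1)^{2·0·2}·(-1)^0·(-1)^2 = +1.
v=∞: 667 > 0 and 11362 > 0  ⇒  (a,b)_∞ = +1.
v=19: a=19^2·(≡18), b=19^3·(≡1) mod 19; (18|19)=-1, (1|19)=+1; (−1)^{2·3·9}·(-1)^3·(+1)^2 = -1.
v=3: a=3^4·(≡1), b=3^8·(≡1) mod 3; (1|3)=+1, (1|3)=+1; (−1)^{4·8·1}·(+1)^8·(+1)^4 = +1.
v=2: v_2(a)=-4, v_2(b)=-9; units ≡ 3, 1 (mod 8); ε·ε+αω+βω = 1·0+-4·0+-9·1 ≡ 1  ⇒  (a,b)_2 = -1.
v=29: a=29^1·(≡28), b=29^2·(≡16) mod 29; (28|29)=+1, (16|29)=+1; (−1)^{1·2·14}·(+1)^2·(+1)^1 = +1.
v=11: a=11^2·(≡8), b=11^4·(≡10) mod 11; (8|11)=-1, (10|11)=-1; (−1)^{2·4·5}·(-1)^4·(-1)^2 = +1.
v=17: a=17^-2·(≡9), b=17^-4·(≡3) mod 17; (9|17)=+1, (3|17)=-1; (−1)^{-2·-4·8}·(+1)^-4·(-1)^-2 = +1.
(667, 11362 / ℚ) ramifies at {2, 19}: a division algebra.

[2, 19]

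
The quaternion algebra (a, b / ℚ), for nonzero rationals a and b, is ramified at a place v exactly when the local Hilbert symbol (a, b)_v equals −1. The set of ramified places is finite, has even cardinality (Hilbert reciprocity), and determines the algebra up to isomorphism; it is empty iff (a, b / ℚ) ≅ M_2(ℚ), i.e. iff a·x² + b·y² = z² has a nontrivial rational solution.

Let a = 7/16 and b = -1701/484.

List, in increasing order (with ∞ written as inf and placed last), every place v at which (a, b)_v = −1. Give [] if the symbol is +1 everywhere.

[2, 7]

Mod squares: a ≡ 7, b ≡ -21. Check v ∈ {∞, 2, 3, 7, 11}.
v=∞: 7 > 0 and -21 < 0  ⇒  (a,b)_∞ = +1.
v=11: a=11^0·(≡8), b=11^-2·(≡1) mod 11; (8|11)=-1, (1|11)=+1; (−1)^{0·-2·5}·(-1)^-2·(+1)^0 = +1.
v=7: a=7^1·(≡4), b=7^1·(≡2) mod 7; (4|7)=+1, (2|7)=+1; (−1)^{1·1·3}·(+1)^1·(+1)^1 = -1.
v=3: a=3^0·(≡1), b=3^5·(≡2) mod 3; (1|3)=+1, (2|3)=-1; (−1)^{0·5·1}·(+1)^5·(-1)^0 = +1.
v=2: v_2(a)=-4, v_2(b)=-2; units ≡ 7, 3 (mod 8); ε·ε+αω+βω = 1·1+-4·1+-2·0 ≡ 1  ⇒  (a,b)_2 = -1.
Ram(7, -21) = {2, 7}; no ℚ_2-point on the conic.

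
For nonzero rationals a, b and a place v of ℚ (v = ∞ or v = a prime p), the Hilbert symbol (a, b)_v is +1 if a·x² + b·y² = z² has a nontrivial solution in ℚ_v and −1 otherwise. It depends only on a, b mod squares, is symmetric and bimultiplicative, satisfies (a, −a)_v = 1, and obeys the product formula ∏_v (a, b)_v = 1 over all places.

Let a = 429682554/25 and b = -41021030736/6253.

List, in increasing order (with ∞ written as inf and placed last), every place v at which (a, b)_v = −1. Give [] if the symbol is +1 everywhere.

[7, 17, 37, 53]

(a, b) ≡ (34874, -10967873) mod (ℚ^×)²; places V = {2, 3, 5, 7, 13, 17, 31, 37, 47, 53, ∞}.
(a,b)_∞: sgn(34874)=+, sgn(-10967873)=−, so +1.
(a,b)_7: α=1, u≡3; β=1, v≡5 (mod 7); (3|7)=-1, (5|7)=-1; sign (−1)^1·-1^1·-1^1 = -1.
(a,b)_47: α=1, u≡16; β=1, v≡22 (mod 47); (16|47)=+1, (22|47)=-1; sign (−1)^1·+1^1·-1^1 = +1.
(a,b)_31: α=0, u≡23; β=2, v≡19 (mod 31); (23|31)=-1, (19|31)=+1; sign (−1)^0·-1^2·+1^0 = +1.
(a,b)_3: α=2, u≡2; β=2, v≡1 (mod 3); (2|3)=-1, (1|3)=+1; sign (−1)^0·-1^2·+1^2 = +1.
(a,b)_37: α=2, u≡22; β=-1, v≡24 (mod 37); (22|37)=-1, (24|37)=-1; sign (−1)^0·-1^-1·-1^2 = -1.
(a,b)_5: α=-2, u≡4; β=0, v≡3 (mod 5); (4|5)=+1, (3|5)=-1; sign (−1)^0·+1^0·-1^-2 = +1.
(a,b)_2: α=1, β=4; u≡5, v≡7 (mod 8); ε(u)ε(v)=0·1, αω(v)=1·0, βω(u)=4·1; sum ≡ 0  ⇒  +1.
(a,b)_17: α=0, u≡5; β=1, v≡16 (mod 17); (5|17)=-1, (16|17)=+1; sign (−1)^0·-1^1·+1^0 = -1.
(a,b)_53: α=1, u≡22; β=1, v≡28 (mod 53); (22|53)=-1, (28|53)=+1; sign (−1)^0·-1^1·+1^1 = -1.
(a,b)_13: α=0, u≡11; β=-2, v≡5 (mod 13); (11|13)=-1, (5|13)=-1; sign (−1)^0·-1^-2·-1^0 = +1.
|Ram(34874, -10967873)| = 4, even; anisotropic at {7, 17, 37, 53}.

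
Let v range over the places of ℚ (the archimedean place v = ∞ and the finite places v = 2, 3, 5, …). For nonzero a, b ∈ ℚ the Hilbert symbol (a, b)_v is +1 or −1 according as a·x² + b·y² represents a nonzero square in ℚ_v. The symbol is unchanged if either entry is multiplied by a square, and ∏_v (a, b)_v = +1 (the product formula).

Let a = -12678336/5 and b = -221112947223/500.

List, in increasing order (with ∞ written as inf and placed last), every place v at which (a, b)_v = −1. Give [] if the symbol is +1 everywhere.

[3, 5, 11, inf]

(a, b) ≡ (-110055, -115) mod (ℚ^×)²; places V = {2, 3, 5, 7, 11, 23, 29, ∞}.
(a,b)_29: α=1, u≡4; β=2, v≡24 (mod 29); (4|29)=+1, (24|29)=+1; sign (−1)^0·+1^2·+1^1 = +1.
(a,b)_7: α=0, u≡3; β=4, v≡4 (mod 7); (3|7)=-1, (4|7)=+1; sign (−1)^0·-1^4·+1^0 = +1.
(a,b)_∞: sgn(-110055)=−, sgn(-115)=−, so -1.
(a,b)_23: α=1, u≡11; β=3, v≡3 (mod 23); (11|23)=-1, (3|23)=+1; sign (−1)^1·-1^3·+1^1 = +1.
(a,b)_2: α=6, β=-2; u≡1, v≡5 (mod 8); ε(u)ε(v)=0·0, αω(v)=6·1, βω(u)=-2·0; sum ≡ 0  ⇒  +1.
(a,b)_11: α=1, u≡3; β=0, v≡6 (mod 11); (3|11)=+1, (6|11)=-1; sign (−1)^0·+1^0·-1^1 = -1.
(a,b)_5: α=-1, u≡4; β=-3, v≡3 (mod 5); (4|5)=+1, (3|5)=-1; sign (−1)^0·+1^-3·-1^-1 = -1.
(a,b)_3: α=3, u≡2; β=2, v≡2 (mod 3); (2|3)=-1, (2|3)=-1; sign (−1)^0·-1^2·-1^3 = -1.
Ram(-110055, -115) = {3, 5, 11, ∞}; no ℚ_3-point on the conic.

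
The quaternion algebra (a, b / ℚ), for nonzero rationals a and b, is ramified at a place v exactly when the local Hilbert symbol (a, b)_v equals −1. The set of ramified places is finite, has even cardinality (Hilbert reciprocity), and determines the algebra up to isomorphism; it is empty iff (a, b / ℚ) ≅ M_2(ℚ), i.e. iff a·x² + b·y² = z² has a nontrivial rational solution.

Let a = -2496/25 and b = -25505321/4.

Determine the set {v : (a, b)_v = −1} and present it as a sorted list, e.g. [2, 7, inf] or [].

Mod squares: a ≡ -39, b ≡ -25505321. Check v ∈ {∞, 2, 3, 5, 13, 17, 23, 37, 41, 43}.
v=5: a=5^-2·(≡4), b=5^0·(≡1) mod 5; (4|5)=+1, (1|5)=+1; (−1)^{-2·0·2}·(+1)^0·(+1)^-2 = +1.
v=17: a=17^0·(≡11), b=17^1·(≡14) mod 17; (11|17)=-1, (14|17)=-1; (−1)^{0·1·8}·(-1)^1·(-1)^0 = -1.
v=13: a=13^1·(≡10), b=13^0·(≡4) mod 13; (10|13)=+1, (4|13)=+1; (−1)^{1·0·6}·(+1)^0·(+1)^1 = +1.
v=∞: -39 < 0 and -25505321 < 0  ⇒  (a,b)_∞ = -1.
v=37: a=37^0·(≡23), b=37^1·(≡22) mod 37; (23|37)=-1, (22|37)=-1; (−1)^{0·1·18}·(-1)^1·(-1)^0 = -1.
v=41: a=41^0·(≡33), b=41^1·(≡3) mod 41; (33|41)=+1, (3|41)=-1; (−1)^{0·1·20}·(+1)^1·(-1)^0 = +1.
v=23: a=23^0·(≡17), b=23^1·(≡16) mod 23; (17|23)=-1, (16|23)=+1; (−1)^{0·1·11}·(-1)^1·(+1)^0 = -1.
v=2: v_2(a)=6, v_2(b)=-2; units ≡ 1, 7 (mod 8); ε·ε+αω+βω = 0·1+6·0+-2·0 ≡ 0  ⇒  (a,b)_2 = +1.
v=43: a=43^0·(≡24), b=43^1·(≡31) mod 43; (24|43)=+1, (31|43)=+1; (−1)^{0·1·21}·(+1)^1·(+1)^0 = +1.
v=3: a=3^1·(≡2), b=3^0·(≡1) mod 3; (2|3)=-1, (1|3)=+1; (−1)^{1·0·1}·(-1)^0·(+1)^1 = +1.
|Ram(-39, -25505321)| = 4, even; anisotropic at {17, 23, 37, ∞}.

[17, 23, 37, inf]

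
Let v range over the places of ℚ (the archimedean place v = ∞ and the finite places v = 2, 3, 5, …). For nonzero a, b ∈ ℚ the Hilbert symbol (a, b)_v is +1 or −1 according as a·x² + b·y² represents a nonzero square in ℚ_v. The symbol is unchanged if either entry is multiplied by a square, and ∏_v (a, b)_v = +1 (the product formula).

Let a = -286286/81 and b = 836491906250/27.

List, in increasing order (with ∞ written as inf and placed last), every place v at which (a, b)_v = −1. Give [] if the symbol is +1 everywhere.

[11, 17]

Mod squares: a ≡ -14, b ≡ 7854. Check v ∈ {∞, 2, 3, 5, 7, 11, 13, 17}.
v=5: a=5^0·(≡4), b=5^6·(≡1) mod 5; (4|5)=+1, (1|5)=+1; (−1)^{0·6·2}·(+1)^6·(+1)^0 = +1.
v=7: a=7^1·(≡6), b=7^1·(≡1) mod 7; (6|7)=-1, (1|7)=+1; (−1)^{1·1·3}·(-1)^1·(+1)^1 = +1.
v=11: a=11^2·(≡8), b=11^3·(≡6) mod 11; (8|11)=-1, (6|11)=-1; (−1)^{2·3·5}·(-1)^3·(-1)^2 = -1.
v=2: v_2(a)=1, v_2(b)=1; units ≡ 1, 7 (mod 8); ε·ε+αω+βω = 0·1+1·0+1·0 ≡ 0  ⇒  (a,b)_2 = +1.
v=3: a=3^-4·(≡1), b=3^-3·(≡2) mod 3; (1|3)=+1, (2|3)=-1; (−1)^{-4·-3·1}·(+1)^-3·(-1)^-4 = +1.
v=∞: -14 < 0 and 7854 > 0  ⇒  (a,b)_∞ = +1.
v=13: a=13^2·(≡3), b=13^2·(≡6) mod 13; (3|13)=+1, (6|13)=-1; (−1)^{2·2·6}·(+1)^2·(-1)^2 = +1.
v=17: a=17^0·(≡10), b=17^1·(≡3) mod 17; (10|17)=-1, (3|17)=-1; (−1)^{0·1·8}·(-1)^1·(-1)^0 = -1.
(-14, 7854 / ℚ) ramifies at {11, 17}: a division algebra.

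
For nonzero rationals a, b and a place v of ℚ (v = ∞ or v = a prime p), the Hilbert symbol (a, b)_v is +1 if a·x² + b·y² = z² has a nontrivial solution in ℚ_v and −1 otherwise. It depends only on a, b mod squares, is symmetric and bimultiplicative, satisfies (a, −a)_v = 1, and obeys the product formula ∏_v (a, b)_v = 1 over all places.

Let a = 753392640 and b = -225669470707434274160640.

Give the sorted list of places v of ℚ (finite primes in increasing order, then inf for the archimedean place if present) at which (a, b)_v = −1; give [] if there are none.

[2, 3, 11, 13]

(a, b) ≡ (15015, -1365) mod (ℚ^×)²; places V = {2, 3, 5, 7, 11, 13, ∞}.
(a,b)_7: α=3, u≡6; β=7, v≡2 (mod 7); (6|7)=-1, (2|7)=+1; sign (−1)^1·-1^7·+1^3 = +1.
(a,b)_2: α=10, β=36; u≡7, v≡3 (mod 8); ε(u)ε(v)=1·1, αω(v)=10·1, βω(u)=36·0; sum ≡ 1  ⇒  -1.
(a,b)_3: α=1, u≡1; β=1, v≡1 (mod 3); (1|3)=+1, (1|3)=+1; sign (−1)^1·+1^1·+1^1 = -1.
(a,b)_13: α=1, u≡8; β=3, v≡4 (mod 13); (8|13)=-1, (4|13)=+1; sign (−1)^0·-1^3·+1^1 = -1.
(a,b)_11: α=1, u≡5; β=2, v≡10 (mod 11); (5|11)=+1, (10|11)=-1; sign (−1)^0·+1^2·-1^1 = -1.
(a,b)_5: α=1, u≡3; β=1, v≡2 (mod 5); (3|5)=-1, (2|5)=-1; sign (−1)^0·-1^1·-1^1 = +1.
(a,b)_∞: sgn(15015)=+, sgn(-1365)=−, so +1.
|Ram(15015, -1365)| = 4, even; anisotropic at {2, 3, 11, 13}.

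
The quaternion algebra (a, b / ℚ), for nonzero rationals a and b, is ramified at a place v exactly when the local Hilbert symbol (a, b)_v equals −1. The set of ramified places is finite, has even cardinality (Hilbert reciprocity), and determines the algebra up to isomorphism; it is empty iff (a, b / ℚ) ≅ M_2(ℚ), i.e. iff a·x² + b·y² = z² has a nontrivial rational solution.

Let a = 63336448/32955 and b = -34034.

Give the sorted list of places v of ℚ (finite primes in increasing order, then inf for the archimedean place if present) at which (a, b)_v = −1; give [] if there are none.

[2, 7, 13, 17]

(a, b) ≡ (1365, -34034) mod (ℚ^×)²; places V = {2, 3, 5, 7, 11, 13, 17, 47, ∞}.
(a,b)_11: α=0, u≡1; β=1, v≡8 (mod 11); (1|11)=+1, (8|11)=-1; sign (−1)^0·+1^1·-1^0 = +1.
(a,b)_3: α=-1, u≡2; β=0, v≡1 (mod 3); (2|3)=-1, (1|3)=+1; sign (−1)^0·-1^0·+1^-1 = +1.
(a,b)_∞: sgn(1365)=+, sgn(-34034)=−, so +1.
(a,b)_7: α=1, u≡3; β=1, v≡3 (mod 7); (3|7)=-1, (3|7)=-1; sign (−1)^1·-1^1·-1^1 = -1.
(a,b)_47: α=2, u≡12; β=0, v≡41 (mod 47); (12|47)=+1, (41|47)=-1; sign (−1)^0·+1^0·-1^2 = +1.
(a,b)_5: α=-1, u≡3; β=0, v≡1 (mod 5); (3|5)=-1, (1|5)=+1; sign (−1)^0·-1^0·+1^-1 = +1.
(a,b)_17: α=0, u≡14; β=1, v≡4 (mod 17); (14|17)=-1, (4|17)=+1; sign (−1)^0·-1^1·+1^0 = -1.
(a,b)_2: α=12, β=1; u≡5, v≡7 (mod 8); ε(u)ε(v)=0·1, αω(v)=12·0, βω(u)=1·1; sum ≡ 1  ⇒  -1.
(a,b)_13: α=-3, u≡3; β=1, v≡8 (mod 13); (3|13)=+1, (8|13)=-1; sign (−1)^0·+1^1·-1^-3 = -1.
Ram(1365, -34034) = {2, 7, 13, 17}; no ℚ_2-point on the conic.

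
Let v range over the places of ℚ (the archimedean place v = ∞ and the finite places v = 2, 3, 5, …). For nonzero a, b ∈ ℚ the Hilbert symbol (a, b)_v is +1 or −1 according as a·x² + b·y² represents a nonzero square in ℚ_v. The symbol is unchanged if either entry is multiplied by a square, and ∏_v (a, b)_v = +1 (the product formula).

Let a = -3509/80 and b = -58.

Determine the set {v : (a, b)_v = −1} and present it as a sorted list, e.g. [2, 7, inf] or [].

[2, 5, 29, inf]

Mod squares: a ≡ -145, b ≡ -58. Check v ∈ {∞, 2, 5, 11, 29}.
v=5: a=5^-1·(≡1), b=5^0·(≡2) mod 5; (1|5)=+1, (2|5)=-1; (−1)^{-1·0·2}·(+1)^0·(-1)^-1 = -1.
v=2: v_2(a)=-4, v_2(b)=1; units ≡ 7, 3 (mod 8); ε·ε+αω+βω = 1·1+-4·1+1·0 ≡ 1  ⇒  (a,b)_2 = -1.
v=∞: -145 < 0 and -58 < 0  ⇒  (a,b)_∞ = -1.
v=29: a=29^1·(≡9), b=29^1·(≡27) mod 29; (9|29)=+1, (27|29)=-1; (−1)^{1·1·14}·(+1)^1·(-1)^1 = -1.
v=11: a=11^2·(≡5), b=11^0·(≡8) mod 11; (5|11)=+1, (8|11)=-1; (−1)^{2·0·5}·(+1)^0·(-1)^2 = +1.
Ram(-145, -58) = {2, 5, 29, ∞}; no ℚ_2-point on the conic.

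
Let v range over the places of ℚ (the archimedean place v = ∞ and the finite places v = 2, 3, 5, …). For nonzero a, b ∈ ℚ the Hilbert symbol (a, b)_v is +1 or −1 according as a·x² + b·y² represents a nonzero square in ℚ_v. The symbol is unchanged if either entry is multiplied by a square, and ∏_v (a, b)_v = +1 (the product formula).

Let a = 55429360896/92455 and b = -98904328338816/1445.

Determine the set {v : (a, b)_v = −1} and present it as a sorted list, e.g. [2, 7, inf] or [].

[2, 7]

(a, b) ≡ (1155, -30) mod (ℚ^×)²; places V = {2, 3, 5, 7, 11, 13, 17, 19, 41, ∞}.
(a,b)_11: α=-1, u≡8; β=2, v≡5 (mod 11); (8|11)=-1, (5|11)=+1; sign (−1)^0·-1^2·+1^-1 = +1.
(a,b)_5: α=-1, u≡1; β=-1, v≡1 (mod 5); (1|5)=+1, (1|5)=+1; sign (−1)^0·+1^-1·+1^-1 = +1.
(a,b)_13: α=4, u≡8; β=6, v≡1 (mod 13); (8|13)=-1, (1|13)=+1; sign (−1)^0·-1^6·+1^4 = +1.
(a,b)_3: α=1, u≡1; β=3, v≡2 (mod 3); (1|3)=+1, (2|3)=-1; sign (−1)^1·+1^3·-1^1 = +1.
(a,b)_19: α=2, u≡15; β=0, v≡3 (mod 19); (15|19)=-1, (3|19)=-1; sign (−1)^0·-1^0·-1^2 = +1.
(a,b)_17: α=0, u≡15; β=-2, v≡13 (mod 17); (15|17)=+1, (13|17)=+1; sign (−1)^0·+1^-2·+1^0 = +1.
(a,b)_7: α=1, u≡1; β=2, v≡6 (mod 7); (1|7)=+1, (6|7)=-1; sign (−1)^0·+1^2·-1^1 = -1.
(a,b)_∞: sgn(1155)=+, sgn(-30)=−, so +1.
(a,b)_41: α=-2, u≡34; β=0, v≡22 (mod 41); (34|41)=-1, (22|41)=-1; sign (−1)^0·-1^0·-1^-2 = +1.
(a,b)_2: α=8, β=7; u≡3, v≡1 (mod 8); ε(u)ε(v)=1·0, αω(v)=8·0, βω(u)=7·1; sum ≡ 1  ⇒  -1.
|Ram(1155, -30)| = 2, even; anisotropic at {2, 7}.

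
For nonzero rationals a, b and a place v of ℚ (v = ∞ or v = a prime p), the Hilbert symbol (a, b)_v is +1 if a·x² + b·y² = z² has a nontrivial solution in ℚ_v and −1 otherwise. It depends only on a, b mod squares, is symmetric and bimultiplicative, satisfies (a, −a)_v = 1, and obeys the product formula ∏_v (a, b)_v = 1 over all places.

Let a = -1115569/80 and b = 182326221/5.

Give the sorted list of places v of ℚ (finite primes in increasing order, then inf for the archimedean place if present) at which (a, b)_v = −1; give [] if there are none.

Mod squares: a ≡ -33005, b ≡ 11254705. Check v ∈ {∞, 2, 3, 5, 7, 11, 13, 23, 31, 41}.
v=3: a=3^0·(≡1), b=3^4·(≡1) mod 3; (1|3)=+1, (1|3)=+1; (−1)^{0·4·1}·(+1)^4·(+1)^0 = +1.
v=5: a=5^-1·(≡1), b=5^-1·(≡1) mod 5; (1|5)=+1, (1|5)=+1; (−1)^{-1·-1·2}·(+1)^-1·(+1)^-1 = +1.
v=41: a=41^1·(≡13), b=41^1·(≡16) mod 41; (13|41)=-1, (16|41)=+1; (−1)^{1·1·20}·(-1)^1·(+1)^1 = -1.
v=13: a=13^2·(≡8), b=13^0·(≡5) mod 13; (8|13)=-1, (5|13)=-1; (−1)^{2·0·6}·(-1)^0·(-1)^2 = +1.
v=31: a=31^0·(≡5), b=31^1·(≡28) mod 31; (5|31)=+1, (28|31)=+1; (−1)^{0·1·15}·(+1)^1·(+1)^0 = +1.
v=7: a=7^1·(≡3), b=7^1·(≡6) mod 7; (3|7)=-1, (6|7)=-1; (−1)^{1·1·3}·(-1)^1·(-1)^1 = -1.
v=2: v_2(a)=-4, v_2(b)=0; units ≡ 3, 1 (mod 8); ε·ε+αω+βω = 1·0+-4·0+0·1 ≡ 0  ⇒  (a,b)_2 = +1.
v=23: a=23^1·(≡15), b=23^1·(≡14) mod 23; (15|23)=-1, (14|23)=-1; (−1)^{1·1·11}·(-1)^1·(-1)^1 = -1.
v=∞: -33005 < 0 and 11254705 > 0  ⇒  (a,b)_∞ = +1.
v=11: a=11^0·(≡6), b=11^1·(≡5) mod 11; (6|11)=-1, (5|11)=+1; (−1)^{0·1·5}·(-1)^1·(+1)^0 = -1.
|Ram(-33005, 11254705)| = 4, even; anisotropic at {7, 11, 23, 41}.

[7, 11, 23, 41]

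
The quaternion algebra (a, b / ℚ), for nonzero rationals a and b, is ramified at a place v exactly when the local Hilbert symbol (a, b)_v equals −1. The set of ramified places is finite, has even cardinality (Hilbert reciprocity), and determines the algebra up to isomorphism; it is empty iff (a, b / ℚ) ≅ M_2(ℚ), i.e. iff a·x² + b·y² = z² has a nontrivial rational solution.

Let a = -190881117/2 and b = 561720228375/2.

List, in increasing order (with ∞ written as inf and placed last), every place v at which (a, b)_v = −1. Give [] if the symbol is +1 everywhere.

[3, 23, 41, 43]

Mod squares: a ≡ -96186, b ≡ 26732670. Check v ∈ {∞, 2, 3, 5, 7, 17, 23, 41, 43, 53}.
v=23: a=23^1·(≡13), b=23^1·(≡8) mod 23; (13|23)=+1, (8|23)=+1; (−1)^{1·1·11}·(+1)^1·(+1)^1 = -1.
v=17: a=17^1·(≡6), b=17^1·(≡11) mod 17; (6|17)=-1, (11|17)=-1; (−1)^{1·1·8}·(-1)^1·(-1)^1 = +1.
v=7: a=7^2·(≡1), b=7^0·(≡6) mod 7; (1|7)=+1, (6|7)=-1; (−1)^{2·0·3}·(+1)^0·(-1)^2 = +1.
v=2: v_2(a)=-1, v_2(b)=-1; units ≡ 3, 7 (mod 8); ε·ε+αω+βω = 1·1+-1·0+-1·1 ≡ 0  ⇒  (a,b)_2 = +1.
v=43: a=43^0·(≡27), b=43^1·(≡29) mod 43; (27|43)=-1, (29|43)=-1; (−1)^{0·1·21}·(-1)^1·(-1)^0 = -1.
v=5: a=5^0·(≡4), b=5^3·(≡1) mod 5; (4|5)=+1, (1|5)=+1; (−1)^{0·3·2}·(+1)^3·(+1)^0 = +1.
v=53: a=53^0·(≡13), b=53^1·(≡11) mod 53; (13|53)=+1, (11|53)=+1; (−1)^{0·1·26}·(+1)^1·(+1)^0 = +1.
v=41: a=41^1·(≡18), b=41^2·(≡26) mod 41; (18|41)=+1, (26|41)=-1; (−1)^{1·2·20}·(+1)^2·(-1)^1 = -1.
v=∞: -96186 < 0 and 26732670 > 0  ⇒  (a,b)_∞ = +1.
v=3: a=3^5·(≡2), b=3^1·(≡2) mod 3; (2|3)=-1, (2|3)=-1; (−1)^{5·1·1}·(-1)^1·(-1)^5 = -1.
(-96186, 26732670 / ℚ) ramifies at {3, 23, 41, 43}: a division algebra.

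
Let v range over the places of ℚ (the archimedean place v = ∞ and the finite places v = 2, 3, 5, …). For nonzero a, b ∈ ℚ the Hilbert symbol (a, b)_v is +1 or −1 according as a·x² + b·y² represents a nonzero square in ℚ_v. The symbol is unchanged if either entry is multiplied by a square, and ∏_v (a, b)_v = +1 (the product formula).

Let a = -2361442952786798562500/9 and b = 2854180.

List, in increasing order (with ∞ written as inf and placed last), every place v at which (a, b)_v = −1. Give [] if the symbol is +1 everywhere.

Mod squares: a ≡ -1855217, b ≡ 713545. Check v ∈ {∞, 2, 3, 5, 7, 13, 19, 29, 37}.
v=3: a=3^-2·(≡1), b=3^0·(≡1) mod 3; (1|3)=+1, (1|3)=+1; (−1)^{-2·0·1}·(+1)^0·(+1)^-2 = +1.
v=2: v_2(a)=2, v_2(b)=2; units ≡ 7, 1 (mod 8); ε·ε+αω+βω = 1·0+2·0+2·0 ≡ 0  ⇒  (a,b)_2 = +1.
v=7: a=7^3·(≡5), b=7^1·(≡4) mod 7; (5|7)=-1, (4|7)=+1; (−1)^{3·1·3}·(-1)^1·(+1)^3 = +1.
v=5: a=5^6·(≡3), b=5^1·(≡1) mod 5; (3|5)=-1, (1|5)=+1; (−1)^{6·1·2}·(-1)^1·(+1)^6 = -1.
v=∞: -1855217 < 0 and 713545 > 0  ⇒  (a,b)_∞ = +1.
v=37: a=37^3·(≡29), b=37^1·(≡32) mod 37; (29|37)=-1, (32|37)=-1; (−1)^{3·1·18}·(-1)^1·(-1)^3 = +1.
v=13: a=13^1·(≡8), b=13^0·(≡4) mod 13; (8|13)=-1, (4|13)=+1; (−1)^{1·0·6}·(-1)^0·(+1)^1 = +1.
v=29: a=29^3·(≡16), b=29^1·(≡23) mod 29; (16|29)=+1, (23|29)=+1; (−1)^{3·1·14}·(+1)^1·(+1)^3 = +1.
v=19: a=19^3·(≡4), b=19^1·(≡6) mod 19; (4|19)=+1, (6|19)=+1; (−1)^{3·1·9}·(+1)^1·(+1)^3 = -1.
Ram(-1855217, 713545) = {5, 19}; no ℚ_5-point on the conic.

[5, 19]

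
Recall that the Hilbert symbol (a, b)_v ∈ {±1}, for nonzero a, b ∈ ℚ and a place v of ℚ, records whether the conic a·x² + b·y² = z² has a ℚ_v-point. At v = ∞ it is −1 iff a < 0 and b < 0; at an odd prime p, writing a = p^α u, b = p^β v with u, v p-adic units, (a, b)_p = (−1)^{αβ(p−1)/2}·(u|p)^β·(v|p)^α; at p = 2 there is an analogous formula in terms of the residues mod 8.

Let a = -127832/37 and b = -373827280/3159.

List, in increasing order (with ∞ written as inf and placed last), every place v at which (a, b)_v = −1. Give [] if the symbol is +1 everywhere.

[2, 13, 23, inf]

Mod squares: a ≡ -1406, b ≡ -3152955. Check v ∈ {∞, 2, 3, 5, 13, 17, 19, 23, 29, 37}.
v=23: a=23^0·(≡10), b=23^1·(≡12) mod 23; (10|23)=-1, (12|23)=+1; (−1)^{0·1·11}·(-1)^1·(+1)^0 = -1.
v=19: a=19^1·(≡2), b=19^1·(≡9) mod 19; (2|19)=-1, (9|19)=+1; (−1)^{1·1·9}·(-1)^1·(+1)^1 = +1.
v=37: a=37^-1·(≡3), b=37^1·(≡16) mod 37; (3|37)=+1, (16|37)=+1; (−1)^{-1·1·18}·(+1)^1·(+1)^-1 = +1.
v=2: v_2(a)=3, v_2(b)=4; units ≡ 1, 5 (mod 8); ε·ε+αω+βω = 0·0+3·1+4·0 ≡ 1  ⇒  (a,b)_2 = -1.
v=29: a=29^2·(≡10), b=29^0·(≡27) mod 29; (10|29)=-1, (27|29)=-1; (−1)^{2·0·14}·(-1)^0·(-1)^2 = +1.
v=∞: -1406 < 0 and -3152955 < 0  ⇒  (a,b)_∞ = -1.
v=3: a=3^0·(≡1), b=3^-5·(≡2) mod 3; (1|3)=+1, (2|3)=-1; (−1)^{0·-5·1}·(+1)^-5·(-1)^0 = +1.
v=5: a=5^0·(≡4), b=5^1·(≡1) mod 5; (4|5)=+1, (1|5)=+1; (−1)^{0·1·2}·(+1)^1·(+1)^0 = +1.
v=17: a=17^0·(≡14), b=17^2·(≡8) mod 17; (14|17)=-1, (8|17)=+1; (−1)^{0·2·8}·(-1)^2·(+1)^0 = +1.
v=13: a=13^0·(≡8), b=13^-1·(≡2) mod 13; (8|13)=-1, (2|13)=-1; (−1)^{0·-1·6}·(-1)^-1·(-1)^0 = -1.
(-1406, -3152955 / ℚ) ramifies at {2, 13, 23, ∞}: a division algebra.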